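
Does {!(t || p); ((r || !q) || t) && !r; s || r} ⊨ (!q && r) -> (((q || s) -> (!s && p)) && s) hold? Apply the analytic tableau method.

Yes

Initial set: {T !(t || p); T (((r || !q) || t) && !r); T (s || r); F ((!q && r) -> (((q || s) -> (!s && p)) && s))}.
T !(t || p): α-rule — add F t, F p.
T (((r || !q) || t) && !r): α-rule — add T ((r || !q) || t), T !r.
F ((!q && r) -> (((q || s) -> (!s && p)) && s)): α-rule — add T (!q && r), F (((q || s) -> (!s && p)) && s).
T (!q && r): α-rule — add T !q, T r.
× closes — contains both r and !r.
All 1 branch closes.
Every branch closed, so the premises entail the conclusion.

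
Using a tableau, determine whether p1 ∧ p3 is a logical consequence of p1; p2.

No

Initial set: {p1; p2; ¬(p1 ∧ p3)}.
¬(p1 ∧ p3): β-rule — branch into ¬p1  //  ¬p3.
  branch 1 (add ¬p1):
    × closes — contains both p1 and ¬p1.
  branch 2 (add ¬p3):
    ○ open, literals {p1=true, p2=true, p3=false}.
1 branch closed, 1 open.
An open branch gives a countermodel: p1=true, p2=true, p3=false (unmentioned atoms arbitrary); the premises hold there but the conclusion fails.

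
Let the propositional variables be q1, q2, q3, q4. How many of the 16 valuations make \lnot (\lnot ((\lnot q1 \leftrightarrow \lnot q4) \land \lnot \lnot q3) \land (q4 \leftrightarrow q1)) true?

Initial set: {\lnot (\lnot ((\lnot q1 \leftrightarrow \lnot q4) \land \lnot \lnot q3) \land (q4 \leftrightarrow q1))}.
\lnot (\lnot ((\lnot q1 \leftrightarrow \lnot q4) \land \lnot \lnot q3) \land (q4 \leftrightarrow q1)): β-rule — branch into \lnot \lnot ((\lnot q1 \leftrightarrow \lnot q4) \land \lnot \lnot q3)  //  \lnot (q4 \leftrightarrow q1).
  branch 1 (add \lnot \lnot ((\lnot q1 \leftrightarrow \lnot q4) \land \lnot \lnot q3)):
    \lnot \lnot ((\lnot q1 \leftrightarrow \lnot q4) \land \lnot \lnot q3): α-rule — add (\lnot q1 \leftrightarrow \lnot q4), \lnot \lnot q3.
    \lnot \lnot q3: drop double negation, giving q3.
    (\lnot q1 \leftrightarrow \lnot q4): β-rule — branch into \lnot q1, \lnot q4  //  \lnot \lnot q1, \lnot \lnot q4.
      branch 1.1 (add \lnot q1, \lnot q4):
        ○ open, literals {q1=0, q3=1, q4=0}.
      branch 1.2 (add \lnot \lnot q1, \lnot \lnot q4):
        ○ open, literals {q1=1, q3=1, q4=1}.
  branch 2 (add \lnot (q4 \leftrightarrow q1)):
    \lnot (q4 \leftrightarrow q1): β-rule — branch into q4, \lnot q1  //  \lnot q4, q1.
      branch 2.1 (add q4, \lnot q1):
        ○ open, literals {q1=0, q4=1}.
      branch 2.2 (add \lnot q4, q1):
        ○ open, literals {q1=1, q4=0}.
0 branches closed, 4 open.
Each open branch fixes some atoms; the unmentioned ones are free. Counting distinct full assignments: branch {q1=0, q3=1, q4=0} (q2) contributes 2 new; branch {q1=1, q3=1, q4=1} (q2) contributes 2 new; branch {q1=0, q4=1} (q2, q3) contributes 4 new; branch {q1=1, q4=0} (q2, q3) contributes 4 new. Total: 12.

12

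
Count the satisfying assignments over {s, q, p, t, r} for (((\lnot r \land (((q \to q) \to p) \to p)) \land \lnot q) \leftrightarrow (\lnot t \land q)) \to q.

Initial set: {T ((((\lnot r \land (((q \to q) \to p) \to p)) \land \lnot q) \leftrightarrow (\lnot t \land q)) \to q)}.
T ((((\lnot r \land (((q \to q) \to p) \to p)) \land \lnot q) \leftrightarrow (\lnot t \land q)) \to q): β-rule — branch into F (((\lnot r \land (((q \to q) \to p) \to p)) \land \lnot q) \leftrightarrow (\lnot t \land q))  //  T q.
  branch 1 (add F (((\lnot r \land (((q \to q) \to p) \to p)) \land \lnot q) \leftrightarrow (\lnot t \land q))):
    F (((\lnot r \land (((q \to q) \to p) \to p)) \land \lnot q) \leftrightarrow (\lnot t \land q)): β-rule — branch into T ((\lnot r \land (((q \to q) \to p) \to p)) \land \lnot q), F (\lnot t \land q)  //  F ((\lnot r \land (((q \to q) \to p) \to p)) \land \lnot q), T (\lnot t \land q).
      branch 1.1 (add T ((\lnot r \land (((q \to q) \to p) \to p)) \land \lnot q), F (\lnot t \land q)):
        T ((\lnot r \land (((q \to q) \to p) \to p)) \land \lnot q): α-rule — add T (\lnot r \land (((q \to q) \to p) \to p)), T \lnot q.
        T (\lnot r \land (((q \to q) \to p) \to p)): α-rule — add T \lnot r, T (((q \to q) \to p) \to p).
        F (\lnot t \land q): β-rule — branch into F \lnot t  //  F q.
          branch 1.1.1 (add F \lnot t):
            T (((q \to q) \to p) \to p): β-rule — branch into F ((q \to q) \to p)  //  T p.
              branch 1.1.1.1 (add F ((q \to q) \to p)):
                F ((q \to q) \to p): α-rule — add T (q \to q), F p.
                T (q \to q): β-rule — branch into F q  //  T q.
                  branch 1.1.1.1.1 (add F q):
                    ○ open, literals {p=false, q=false, r=false, t=true}.
                  branch 1.1.1.1.2 (add T q):
                    × closes — contains both q and \lnot q.
              branch 1.1.1.2 (add T p):
                ○ open, literals {p=true, q=false, r=false, t=true}.
          branch 1.1.2 (add F q):
            T (((q \to q) \to p) \to p): β-rule — branch into F ((q \to q) \to p)  //  T p.
              branch 1.1.2.1 (add F ((q \to q) \to p)):
                F ((q \to q) \to p): α-rule — add T (q \to q), F p.
                T (q \to q): β-rule — branch into F q  //  T q.
                  branch 1.1.2.1.1 (add F q):
                    ○ open, literals {p=false, q=false, r=false}.
                  branch 1.1.2.1.2 (add T q):
                    × closes — contains both q and \lnot q.
              branch 1.1.2.2 (add T p):
                ○ open, literals {p=true, q=false, r=false}.
      branch 1.2 (add F ((\lnot r \land (((q \to q) \to p) \to p)) \land \lnot q), T (\lnot t \land q)):
        T (\lnot t \land q): α-rule — add T \lnot t, T q.
        F ((\lnot r \land (((q \to q) \to p) \to p)) \land \lnot q): β-rule — branch into F (\lnot r \land (((q \to q) \to p) \to p))  //  F \lnot q.
          branch 1.2.1 (add F (\lnot r \land (((q \to q) \to p) \to p))):
            F (\lnot r \land (((q \to q) \to p) \to p)): β-rule — branch into F \lnot r  //  F (((q \to q) \to p) \to p).
              branch 1.2.1.1 (add F \lnot r):
                ○ open, literals {q=true, r=true, t=false}.
              branch 1.2.1.2 (add F (((q \to q) \to p) \to p)):
                F (((q \to q) \to p) \to p): α-rule — add T ((q \to q) \to p), F p.
                T ((q \to q) \to p): β-rule — branch into F (q \to q)  //  T p.
                  branch 1.2.1.2.1 (add F (q \to q)):
                    F (q \to q): α-rule — add T q, F q.
                    × closes — contains both q and \lnot q.
                  branch 1.2.1.2.2 (add T p):
                    × closes — contains both p and \lnot p.
          branch 1.2.2 (add F \lnot q):
            ○ open, literals {q=true, t=false}.
  branch 2 (add T q):
    ○ open, literals {q=true}.
4 branches closed, 7 open.
Each open branch fixes some atoms; the unmentioned ones are free. Counting distinct full assignments: branch {p=false, q=false, r=false, t=true} (s) contributes 2 new; branch {p=true, q=false, r=false, t=true} (s) contributes 2 new; branch {p=false, q=false, r=false} (s, t) contributes 2 new; branch {p=true, q=false, r=false} (s, t) contributes 2 new; branch {q=true, r=true, t=false} (s, p) contributes 4 new; branch {q=true, t=false} (s, p, r) contributes 4 new; branch {q=true} (s, p, t, r) contributes 8 new. Total: 24.

24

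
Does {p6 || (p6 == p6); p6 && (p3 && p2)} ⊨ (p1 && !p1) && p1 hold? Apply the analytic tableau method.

Initial set: {T (p6 || (p6 == p6)); T (p6 && (p3 && p2)); F ((p1 && !p1) && p1)}.
T (p6 && (p3 && p2)): α-rule — add T p6, T (p3 && p2).
T (p3 && p2): α-rule — add T p3, T p2.
T (p6 || (p6 == p6)): β-rule — branch into T p6  //  T (p6 == p6).
  branch 1 (add T p6):
    F ((p1 && !p1) && p1): β-rule — branch into F (p1 && !p1)  //  F p1.
      branch 1.1 (add F (p1 && !p1)):
        F (p1 && !p1): β-rule — branch into F p1  //  F !p1.
          branch 1.1.1 (add F p1):
            ○ open, literals {p1=F, p2=T, p3=T, p6=T}.
          branch 1.1.2 (add F !p1):
            ○ open, literals {p1=T, p2=T, p3=T, p6=T}.
      branch 1.2 (add F p1):
        ○ open, literals {p1=F, p2=T, p3=T, p6=T}.
  branch 2 (add T (p6 == p6)):
    F ((p1 && !p1) && p1): β-rule — branch into F (p1 && !p1)  //  F p1.
      branch 2.1 (add F (p1 && !p1)):
        T (p6 == p6): β-rule — branch into T p6, T p6  //  F p6, F p6.
          branch 2.1.1 (add T p6, T p6):
            F (p1 && !p1): β-rule — branch into F p1  //  F !p1.
              branch 2.1.1.1 (add F p1):
                ○ open, literals {p1=F, p2=T, p3=T, p6=T}.
              branch 2.1.1.2 (add F !p1):
                ○ open, literals {p1=T, p2=T, p3=T, p6=T}.
          branch 2.1.2 (add F p6, F p6):
            × closes — contains both p6 and !p6.
      branch 2.2 (add F p1):
        T (p6 == p6): β-rule — branch into T p6, T p6  //  F p6, F p6.
          branch 2.2.1 (add T p6, T p6):
            ○ open, literals {p1=F, p2=T, p3=T, p6=T}.
          branch 2.2.2 (add F p6, F p6):
            × closes — contains both p6 and !p6.
2 branches closed, 6 open.
An open branch gives a countermodel: p1=F, p2=T, p3=T, p6=T (unmentioned atoms arbitrary); the premises hold there but the conclusion fails.

No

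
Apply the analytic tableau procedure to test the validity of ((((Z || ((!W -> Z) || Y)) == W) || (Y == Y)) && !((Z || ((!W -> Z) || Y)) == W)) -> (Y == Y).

Valid

Assume the negation and expand:
Initial set: {!(((((Z || ((!W -> Z) || Y)) == W) || (Y == Y)) && !((Z || ((!W -> Z) || Y)) == W)) -> (Y == Y))}.
!(((((Z || ((!W -> Z) || Y)) == W) || (Y == Y)) && !((Z || ((!W -> Z) || Y)) == W)) -> (Y == Y)): α-rule — add ((((Z || ((!W -> Z) || Y)) == W) || (Y == Y)) && !((Z || ((!W -> Z) || Y)) == W)), !(Y == Y).
((((Z || ((!W -> Z) || Y)) == W) || (Y == Y)) && !((Z || ((!W -> Z) || Y)) == W)): α-rule — add (((Z || ((!W -> Z) || Y)) == W) || (Y == Y)), !((Z || ((!W -> Z) || Y)) == W).
!(Y == Y): β-rule — branch into Y, !Y  //  !Y, Y.
  branch 1 (add Y, !Y):
    × closes — contains both Y and !Y.
  branch 2 (add !Y, Y):
    × closes — contains both Y and !Y.
All 2 branches close.
Every branch closed, so the negation is unsatisfiable and the formula is valid.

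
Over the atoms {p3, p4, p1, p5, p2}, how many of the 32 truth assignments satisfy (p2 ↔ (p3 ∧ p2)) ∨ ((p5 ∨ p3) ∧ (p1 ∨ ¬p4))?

Initial set: {T ((p2 ↔ (p3 ∧ p2)) ∨ ((p5 ∨ p3) ∧ (p1 ∨ ¬p4)))}.
T ((p2 ↔ (p3 ∧ p2)) ∨ ((p5 ∨ p3) ∧ (p1 ∨ ¬p4))): β-rule — branch into T (p2 ↔ (p3 ∧ p2))  //  T ((p5 ∨ p3) ∧ (p1 ∨ ¬p4)).
  branch 1 (add T (p2 ↔ (p3 ∧ p2))):
    T (p2 ↔ (p3 ∧ p2)): β-rule — branch into T p2, T (p3 ∧ p2)  //  F p2, F (p3 ∧ p2).
      branch 1.1 (add T p2, T (p3 ∧ p2)):
        T (p3 ∧ p2): α-rule — add T p3, T p2.
        ○ open, literals {p2=1, p3=1}.
      branch 1.2 (add F p2, F (p3 ∧ p2)):
        F (p3 ∧ p2): β-rule — branch into F p3  //  F p2.
          branch 1.2.1 (add F p3):
            ○ open, literals {p2=0, p3=0}.
          branch 1.2.2 (add F p2):
            ○ open, literals {p2=0}.
  branch 2 (add T ((p5 ∨ p3) ∧ (p1 ∨ ¬p4))):
    T ((p5 ∨ p3) ∧ (p1 ∨ ¬p4)): α-rule — add T (p5 ∨ p3), T (p1 ∨ ¬p4).
    T (p5 ∨ p3): β-rule — branch into T p5  //  T p3.
      branch 2.1 (add T p5):
        T (p1 ∨ ¬p4): β-rule — branch into T p1  //  T ¬p4.
          branch 2.1.1 (add T p1):
            ○ open, literals {p1=1, p5=1}.
          branch 2.1.2 (add T ¬p4):
            ○ open, literals {p4=0, p5=1}.
      branch 2.2 (add T p3):
        T (p1 ∨ ¬p4): β-rule — branch into T p1  //  T ¬p4.
          branch 2.2.1 (add T p1):
            ○ open, literals {p1=1, p3=1}.
          branch 2.2.2 (add T ¬p4):
            ○ open, literals {p3=1, p4=0}.
0 branches closed, 7 open.
Each open branch fixes some atoms; the unmentioned ones are free. Counting distinct full assignments: branch {p2=1, p3=1} (p4, p1, p5) contributes 8 new; branch {p2=0, p3=0} (p4, p1, p5) contributes 8 new; branch {p2=0} (p3, p4, p1, p5) contributes 8 new; branch {p1=1, p5=1} (p3, p4, p2) contributes 2 new; branch {p4=0, p5=1} (p3, p1, p2) contributes 1 new; branch {p1=1, p3=1} (p4, p5, p2) contributes 0 new; branch {p3=1, p4=0} (p1, p5, p2) contributes 0 new. Total: 27.

27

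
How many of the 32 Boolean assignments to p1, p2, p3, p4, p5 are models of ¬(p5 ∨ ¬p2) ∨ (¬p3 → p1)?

26

Initial set: {(¬(p5 ∨ ¬p2) ∨ (¬p3 → p1))}.
(¬(p5 ∨ ¬p2) ∨ (¬p3 → p1)): β-rule — branch into ¬(p5 ∨ ¬p2)  //  (¬p3 → p1).
  branch 1 (add ¬(p5 ∨ ¬p2)):
    ¬(p5 ∨ ¬p2): α-rule — add ¬p5, ¬¬p2.
    ○ open, literals {p2=true, p5=false}.
  branch 2 (add (¬p3 → p1)):
    (¬p3 → p1): β-rule — branch into ¬¬p3  //  p1.
      branch 2.1 (add ¬¬p3):
        ○ open, literals {p3=true}.
      branch 2.2 (add p1):
        ○ open, literals {p1=true}.
0 branches closed, 3 open.
Each open branch fixes some atoms; the unmentioned ones are free. Counting distinct full assignments: branch {p2=true, p5=false} (p1, p3, p4) contributes 8 new; branch {p3=true} (p1, p2, p4, p5) contributes 12 new; branch {p1=true} (p2, p3, p4, p5) contributes 6 new. Total: 26.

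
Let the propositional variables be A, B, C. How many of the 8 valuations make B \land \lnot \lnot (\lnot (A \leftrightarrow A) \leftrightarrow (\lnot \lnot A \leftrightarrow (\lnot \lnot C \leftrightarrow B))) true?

2

Initial set: {(B \land \lnot \lnot (\lnot (A \leftrightarrow A) \leftrightarrow (\lnot \lnot A \leftrightarrow (\lnot \lnot C \leftrightarrow B))))}.
(B \land \lnot \lnot (\lnot (A \leftrightarrow A) \leftrightarrow (\lnot \lnot A \leftrightarrow (\lnot \lnot C \leftrightarrow B)))): α-rule — add B, \lnot \lnot (\lnot (A \leftrightarrow A) \leftrightarrow (\lnot \lnot A \leftrightarrow (\lnot \lnot C \leftrightarrow B))).
\lnot \lnot (\lnot (A \leftrightarrow A) \leftrightarrow (\lnot \lnot A \leftrightarrow (\lnot \lnot C \leftrightarrow B))): drop double negation, giving (\lnot (A \leftrightarrow A) \leftrightarrow (\lnot \lnot A \leftrightarrow (\lnot \lnot C \leftrightarrow B))).
(\lnot (A \leftrightarrow A) \leftrightarrow (\lnot \lnot A \leftrightarrow (\lnot \lnot C \leftrightarrow B))): β-rule — branch into \lnot (A \leftrightarrow A), (\lnot \lnot A \leftrightarrow (\lnot \lnot C \leftrightarrow B))  //  \lnot \lnot (A \leftrightarrow A), \lnot (\lnot \lnot A \leftrightarrow (\lnot \lnot C \leftrightarrow B)).
  branch 1 (add \lnot (A \leftrightarrow A), (\lnot \lnot A \leftrightarrow (\lnot \lnot C \leftrightarrow B))):
    \lnot (A \leftrightarrow A): β-rule — branch into A, \lnot A  //  \lnot A, A.
      branch 1.1 (add A, \lnot A):
        × closes — contains both A and \lnot A.
      branch 1.2 (add \lnot A, A):
        × closes — contains both A and \lnot A.
  branch 2 (add \lnot \lnot (A \leftrightarrow A), \lnot (\lnot \lnot A \leftrightarrow (\lnot \lnot C \leftrightarrow B))):
    \lnot \lnot (A \leftrightarrow A): β-rule — branch into A, A  //  \lnot A, \lnot A.
      branch 2.1 (add A, A):
        \lnot (\lnot \lnot A \leftrightarrow (\lnot \lnot C \leftrightarrow B)): β-rule — branch into \lnot \lnot A, \lnot (\lnot \lnot C \leftrightarrow B)  //  \lnot \lnot \lnot A, (\lnot \lnot C \leftrightarrow B).
          branch 2.1.1 (add \lnot \lnot A, \lnot (\lnot \lnot C \leftrightarrow B)):
            \lnot \lnot A: drop double negation, giving A.
            \lnot (\lnot \lnot C \leftrightarrow B): β-rule — branch into \lnot \lnot C, \lnot B  //  \lnot \lnot \lnot C, B.
              branch 2.1.1.1 (add \lnot \lnot C, \lnot B):
                × closes — contains both B and \lnot B.
              branch 2.1.1.2 (add \lnot \lnot \lnot C, B):
                \lnot \lnot \lnot C: drop double negation, giving \lnot C.
                ○ open, literals {A=T, B=T, C=F}.
          branch 2.1.2 (add \lnot \lnot \lnot A, (\lnot \lnot C \leftrightarrow B)):
            \lnot \lnot \lnot A: drop double negation, giving \lnot A.
            × closes — contains both A and \lnot A.
      branch 2.2 (add \lnot A, \lnot A):
        \lnot (\lnot \lnot A \leftrightarrow (\lnot \lnot C \leftrightarrow B)): β-rule — branch into \lnot \lnot A, \lnot (\lnot \lnot C \leftrightarrow B)  //  \lnot \lnot \lnot A, (\lnot \lnot C \leftrightarrow B).
          branch 2.2.1 (add \lnot \lnot A, \lnot (\lnot \lnot C \leftrightarrow B)):
            \lnot \lnot A: drop double negation, giving A.
            × closes — contains both A and \lnot A.
          branch 2.2.2 (add \lnot \lnot \lnot A, (\lnot \lnot C \leftrightarrow B)):
            \lnot \lnot \lnot A: drop double negation, giving \lnot A.
            (\lnot \lnot C \leftrightarrow B): β-rule — branch into \lnot \lnot C, B  //  \lnot \lnot \lnot C, \lnot B.
              branch 2.2.2.1 (add \lnot \lnot C, B):
                \lnot \lnot C: drop double negation, giving C.
                ○ open, literals {A=F, B=T, C=T}.
              branch 2.2.2.2 (add \lnot \lnot \lnot C, \lnot B):
                × closes — contains both B and \lnot B.
6 branches closed, 2 open.
Each open branch fixes some atoms; the unmentioned ones are free. Counting distinct full assignments: branch {A=T, B=T, C=F} (none free) contributes 1 new; branch {A=F, B=T, C=T} (none free) contributes 1 new. Total: 2.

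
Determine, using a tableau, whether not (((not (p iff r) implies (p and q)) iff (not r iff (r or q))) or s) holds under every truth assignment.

Assume the negation and expand:
Initial set: {not not (((not (p iff r) implies (p and q)) iff (not r iff (r or q))) or s)}.
not not (((not (p iff r) implies (p and q)) iff (not r iff (r or q))) or s): β-rule — branch into ((not (p iff r) implies (p and q)) iff (not r iff (r or q)))  //  s.
  branch 1 (add ((not (p iff r) implies (p and q)) iff (not r iff (r or q)))):
    ((not (p iff r) implies (p and q)) iff (not r iff (r or q))): β-rule — branch into (not (p iff r) implies (p and q)), (not r iff (r or q))  //  not (not (p iff r) implies (p and q)), not (not r iff (r or q)).
      branch 1.1 (add (not (p iff r) implies (p and q)), (not r iff (r or q))):
        (not (p iff r) implies (p and q)): β-rule — branch into not not (p iff r)  //  (p and q).
          branch 1.1.1 (add not not (p iff r)):
            (not r iff (r or q)): β-rule — branch into not r, (r or q)  //  not not r, not (r or q).
              branch 1.1.1.1 (add not r, (r or q)):
                not not (p iff r): β-rule — branch into p, r  //  not p, not r.
                  branch 1.1.1.1.1 (add p, r):
                    × closes — contains both r and not r.
                  branch 1.1.1.1.2 (add not p, not r):
                    (r or q): β-rule — branch into r  //  q.
                      branch 1.1.1.1.2.1 (add r):
                        × closes — contains both r and not r.
                      branch 1.1.1.1.2.2 (add q):
                        ○ open, literals {p=false, q=true, r=false}.
              branch 1.1.1.2 (add not not r, not (r or q)):
                not (r or q): α-rule — add not r, not q.
                × closes — contains both r and not r.
          branch 1.1.2 (add (p and q)):
            (p and q): α-rule — add p, q.
            (not r iff (r or q)): β-rule — branch into not r, (r or q)  //  not not r, not (r or q).
              branch 1.1.2.1 (add not r, (r or q)):
                (r or q): β-rule — branch into r  //  q.
                  branch 1.1.2.1.1 (add r):
                    × closes — contains both r and not r.
                  branch 1.1.2.1.2 (add q):
                    ○ open, literals {p=true, q=true, r=false}.
              branch 1.1.2.2 (add not not r, not (r or q)):
                not (r or q): α-rule — add not r, not q.
                × closes — contains both r and not r.
      branch 1.2 (add not (not (p iff r) implies (p and q)), not (not r iff (r or q))):
        not (not (p iff r) implies (p and q)): α-rule — add not (p iff r), not (p and q).
        not (not r iff (r or q)): β-rule — branch into not r, not (r or q)  //  not not r, (r or q).
          branch 1.2.1 (add not r, not (r or q)):
            not (r or q): α-rule — add not r, not q.
            not (p iff r): β-rule — branch into p, not r  //  not p, r.
              branch 1.2.1.1 (add p, not r):
                not (p and q): β-rule — branch into not p  //  not q.
                  branch 1.2.1.1.1 (add not p):
                    × closes — contains both p and not p.
                  branch 1.2.1.1.2 (add not q):
                    ○ open, literals {p=true, q=false, r=false}.
              branch 1.2.1.2 (add not p, r):
                × closes — contains both r and not r.
          branch 1.2.2 (add not not r, (r or q)):
            not (p iff r): β-rule — branch into p, not r  //  not p, r.
              branch 1.2.2.1 (add p, not r):
                × closes — contains both r and not r.
              branch 1.2.2.2 (add not p, r):
                not (p and q): β-rule — branch into not p  //  not q.
                  branch 1.2.2.2.1 (add not p):
                    (r or q): β-rule — branch into r  //  q.
                      branch 1.2.2.2.1.1 (add r):
                        ○ open, literals {p=false, r=true}.
                      branch 1.2.2.2.1.2 (add q):
                        ○ open, literals {p=false, q=true, r=true}.
                  branch 1.2.2.2.2 (add not q):
                    (r or q): β-rule — branch into r  //  q.
                      branch 1.2.2.2.2.1 (add r):
                        ○ open, literals {p=false, q=false, r=true}.
                      branch 1.2.2.2.2.2 (add q):
                        × closes — contains both q and not q.
  branch 2 (add s):
    ○ open, literals {s=true}.
9 branches closed, 7 open.
An open branch gives a countermodel: p=false, q=true, r=false (unmentioned atoms arbitrary); under it the original formula is false.

Not valid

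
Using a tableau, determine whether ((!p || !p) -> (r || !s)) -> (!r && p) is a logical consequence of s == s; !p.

Initial set: {(s == s); !p; !(((!p || !p) -> (r || !s)) -> (!r && p))}.
!(((!p || !p) -> (r || !s)) -> (!r && p)): α-rule — add ((!p || !p) -> (r || !s)), !(!r && p).
(s == s): β-rule — branch into s, s  //  !s, !s.
  branch 1 (add s, s):
    ((!p || !p) -> (r || !s)): β-rule — branch into !(!p || !p)  //  (r || !s).
      branch 1.1 (add !(!p || !p)):
        !(!p || !p): α-rule — add !!p, !!p.
        × closes — contains both p and !p.
      branch 1.2 (add (r || !s)):
        !(!r && p): β-rule — branch into !!r  //  !p.
          branch 1.2.1 (add !!r):
            (r || !s): β-rule — branch into r  //  !s.
              branch 1.2.1.1 (add r):
                ○ open, literals {p=0, r=1, s=1}.
              branch 1.2.1.2 (add !s):
                × closes — contains both s and !s.
          branch 1.2.2 (add !p):
            (r || !s): β-rule — branch into r  //  !s.
              branch 1.2.2.1 (add r):
                ○ open, literals {p=0, r=1, s=1}.
              branch 1.2.2.2 (add !s):
                × closes — contains both s and !s.
  branch 2 (add !s, !s):
    ((!p || !p) -> (r || !s)): β-rule — branch into !(!p || !p)  //  (r || !s).
      branch 2.1 (add !(!p || !p)):
        !(!p || !p): α-rule — add !!p, !!p.
        × closes — contains both p and !p.
      branch 2.2 (add (r || !s)):
        !(!r && p): β-rule — branch into !!r  //  !p.
          branch 2.2.1 (add !!r):
            (r || !s): β-rule — branch into r  //  !s.
              branch 2.2.1.1 (add r):
                ○ open, literals {p=0, r=1, s=0}.
              branch 2.2.1.2 (add !s):
                ○ open, literals {p=0, r=1, s=0}.
          branch 2.2.2 (add !p):
            (r || !s): β-rule — branch into r  //  !s.
              branch 2.2.2.1 (add r):
                ○ open, literals {p=0, r=1, s=0}.
              branch 2.2.2.2 (add !s):
                ○ open, literals {p=0, s=0}.
4 branches closed, 6 open.
An open branch gives a countermodel: p=0, r=1, s=1 (unmentioned atoms arbitrary); the premises hold there but the conclusion fails.

No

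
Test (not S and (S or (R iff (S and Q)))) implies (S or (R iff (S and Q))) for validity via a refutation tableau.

Assume the negation and expand:
Initial set: {not ((not S and (S or (R iff (S and Q)))) implies (S or (R iff (S and Q))))}.
not ((not S and (S or (R iff (S and Q)))) implies (S or (R iff (S and Q)))): α-rule — add (not S and (S or (R iff (S and Q)))), not (S or (R iff (S and Q))).
(not S and (S or (R iff (S and Q)))): α-rule — add not S, (S or (R iff (S and Q))).
not (S or (R iff (S and Q))): α-rule — add not S, not (R iff (S and Q)).
(S or (R iff (S and Q))): β-rule — branch into S  //  (R iff (S and Q)).
  branch 1 (add S):
    × closes — contains both S and not S.
  branch 2 (add (R iff (S and Q))):
    not (R iff (S and Q)): β-rule — branch into R, not (S and Q)  //  not R, (S and Q).
      branch 2.1 (add R, not (S and Q)):
        (R iff (S and Q)): β-rule — branch into R, (S and Q)  //  not R, not (S and Q).
          branch 2.1.1 (add R, (S and Q)):
            (S and Q): α-rule — add S, Q.
            × closes — contains both S and not S.
          branch 2.1.2 (add not R, not (S and Q)):
            × closes — contains both R and not R.
      branch 2.2 (add not R, (S and Q)):
        (S and Q): α-rule — add S, Q.
        × closes — contains both S and not S.
All 4 branches close.
Every branch closed, so the negation is unsatisfiable and the formula is valid.

Valid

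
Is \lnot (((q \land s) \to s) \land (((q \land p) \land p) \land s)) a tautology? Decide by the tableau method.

Not valid

Assume the negation and expand:
Initial set: {F \lnot (((q \land s) \to s) \land (((q \land p) \land p) \land s))}.
F \lnot (((q \land s) \to s) \land (((q \land p) \land p) \land s)): α-rule — add T ((q \land s) \to s), T (((q \land p) \land p) \land s).
T (((q \land p) \land p) \land s): α-rule — add T ((q \land p) \land p), T s.
T ((q \land p) \land p): α-rule — add T (q \land p), T p.
T (q \land p): α-rule — add T q, T p.
T ((q \land s) \to s): β-rule — branch into F (q \land s)  //  T s.
  branch 1 (add F (q \land s)):
    F (q \land s): β-rule — branch into F q  //  F s.
      branch 1.1 (add F q):
        × closes — contains both q and \lnot q.
      branch 1.2 (add F s):
        × closes — contains both s and \lnot s.
  branch 2 (add T s):
    ○ open, literals {p=1, q=1, s=1}.
2 branches closed, 1 open.
An open branch gives a countermodel: p=1, q=1, s=1 (unmentioned atoms arbitrary); under it the original formula is false.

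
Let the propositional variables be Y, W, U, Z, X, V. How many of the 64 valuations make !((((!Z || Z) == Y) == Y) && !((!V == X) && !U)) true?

16

Initial set: {T !((((!Z || Z) == Y) == Y) && !((!V == X) && !U))}.
T !((((!Z || Z) == Y) == Y) && !((!V == X) && !U)): β-rule — branch into F (((!Z || Z) == Y) == Y)  //  F !((!V == X) && !U).
  branch 1 (add F (((!Z || Z) == Y) == Y)):
    F (((!Z || Z) == Y) == Y): β-rule — branch into T ((!Z || Z) == Y), F Y  //  F ((!Z || Z) == Y), T Y.
      branch 1.1 (add T ((!Z || Z) == Y), F Y):
        T ((!Z || Z) == Y): β-rule — branch into T (!Z || Z), T Y  //  F (!Z || Z), F Y.
          branch 1.1.1 (add T (!Z || Z), T Y):
            × closes — contains both Y and !Y.
          branch 1.1.2 (add F (!Z || Z), F Y):
            F (!Z || Z): α-rule — add F !Z, F Z.
            × closes — contains both Z and !Z.
      branch 1.2 (add F ((!Z || Z) == Y), T Y):
        F ((!Z || Z) == Y): β-rule — branch into T (!Z || Z), F Y  //  F (!Z || Z), T Y.
          branch 1.2.1 (add T (!Z || Z), F Y):
            × closes — contains both Y and !Y.
          branch 1.2.2 (add F (!Z || Z), T Y):
            F (!Z || Z): α-rule — add F !Z, F Z.
            × closes — contains both Z and !Z.
  branch 2 (add F !((!V == X) && !U)):
    F !((!V == X) && !U): α-rule — add T (!V == X), T !U.
    T (!V == X): β-rule — branch into T !V, T X  //  F !V, F X.
      branch 2.1 (add T !V, T X):
        ○ open, literals {U=false, V=false, X=true}.
      branch 2.2 (add F !V, F X):
        ○ open, literals {U=false, V=true, X=false}.
4 branches closed, 2 open.
Each open branch fixes some atoms; the unmentioned ones are free. Counting distinct full assignments: branch {U=false, V=false, X=true} (Y, W, Z) contributes 8 new; branch {U=false, V=true, X=false} (Y, W, Z) contributes 8 new. Total: 16.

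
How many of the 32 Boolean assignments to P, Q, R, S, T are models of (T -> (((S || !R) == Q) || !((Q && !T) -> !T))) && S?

12

Initial set: {((T -> (((S || !R) == Q) || !((Q && !T) -> !T))) && S)}.
((T -> (((S || !R) == Q) || !((Q && !T) -> !T))) && S): α-rule — add (T -> (((S || !R) == Q) || !((Q && !T) -> !T))), S.
(T -> (((S || !R) == Q) || !((Q && !T) -> !T))): β-rule — branch into !T  //  (((S || !R) == Q) || !((Q && !T) -> !T)).
  branch 1 (add !T):
    ○ open, literals {S=T, T=F}.
  branch 2 (add (((S || !R) == Q) || !((Q && !T) -> !T))):
    (((S || !R) == Q) || !((Q && !T) -> !T)): β-rule — branch into ((S || !R) == Q)  //  !((Q && !T) -> !T).
      branch 2.1 (add ((S || !R) == Q)):
        ((S || !R) == Q): β-rule — branch into (S || !R), Q  //  !(S || !R), !Q.
          branch 2.1.1 (add (S || !R), Q):
            (S || !R): β-rule — branch into S  //  !R.
              branch 2.1.1.1 (add S):
                ○ open, literals {Q=T, S=T}.
              branch 2.1.1.2 (add !R):
                ○ open, literals {Q=T, R=F, S=T}.
          branch 2.1.2 (add !(S || !R), !Q):
            !(S || !R): α-rule — add !S, !!R.
            × closes — contains both S and !S.
      branch 2.2 (add !((Q && !T) -> !T)):
        !((Q && !T) -> !T): α-rule — add (Q && !T), !!T.
        (Q && !T): α-rule — add Q, !T.
        × closes — contains both T and !T.
2 branches closed, 3 open.
Each open branch fixes some atoms; the unmentioned ones are free. Counting distinct full assignments: branch {S=T, T=F} (P, Q, R) contributes 8 new; branch {Q=T, S=T} (P, R, T) contributes 4 new; branch {Q=T, R=F, S=T} (P, T) contributes 0 new. Total: 12.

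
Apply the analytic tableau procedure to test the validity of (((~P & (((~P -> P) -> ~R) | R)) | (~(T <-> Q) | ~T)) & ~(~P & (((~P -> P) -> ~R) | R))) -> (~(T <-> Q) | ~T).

Valid

Assume the negation and expand:
Initial set: {~((((~P & (((~P -> P) -> ~R) | R)) | (~(T <-> Q) | ~T)) & ~(~P & (((~P -> P) -> ~R) | R))) -> (~(T <-> Q) | ~T))}.
~((((~P & (((~P -> P) -> ~R) | R)) | (~(T <-> Q) | ~T)) & ~(~P & (((~P -> P) -> ~R) | R))) -> (~(T <-> Q) | ~T)): α-rule — add (((~P & (((~P -> P) -> ~R) | R)) | (~(T <-> Q) | ~T)) & ~(~P & (((~P -> P) -> ~R) | R))), ~(~(T <-> Q) | ~T).
(((~P & (((~P -> P) -> ~R) | R)) | (~(T <-> Q) | ~T)) & ~(~P & (((~P -> P) -> ~R) | R))): α-rule — add ((~P & (((~P -> P) -> ~R) | R)) | (~(T <-> Q) | ~T)), ~(~P & (((~P -> P) -> ~R) | R)).
~(~(T <-> Q) | ~T): α-rule — add ~~(T <-> Q), ~~T.
((~P & (((~P -> P) -> ~R) | R)) | (~(T <-> Q) | ~T)): β-rule — branch into (~P & (((~P -> P) -> ~R) | R))  //  (~(T <-> Q) | ~T).
  branch 1 (add (~P & (((~P -> P) -> ~R) | R))):
    (~P & (((~P -> P) -> ~R) | R)): α-rule — add ~P, (((~P -> P) -> ~R) | R).
    ~(~P & (((~P -> P) -> ~R) | R)): β-rule — branch into ~~P  //  ~(((~P -> P) -> ~R) | R).
      branch 1.1 (add ~~P):
        × closes — contains both P and ~P.
      branch 1.2 (add ~(((~P -> P) -> ~R) | R)):
        ~(((~P -> P) -> ~R) | R): α-rule — add ~((~P -> P) -> ~R), ~R.
        ~((~P -> P) -> ~R): α-rule — add (~P -> P), ~~R.
        × closes — contains both R and ~R.
  branch 2 (add (~(T <-> Q) | ~T)):
    ~(~P & (((~P -> P) -> ~R) | R)): β-rule — branch into ~~P  //  ~(((~P -> P) -> ~R) | R).
      branch 2.1 (add ~~P):
        ~~(T <-> Q): β-rule — branch into T, Q  //  ~T, ~Q.
          branch 2.1.1 (add T, Q):
            (~(T <-> Q) | ~T): β-rule — branch into ~(T <-> Q)  //  ~T.
              branch 2.1.1.1 (add ~(T <-> Q)):
                ~(T <-> Q): β-rule — branch into T, ~Q  //  ~T, Q.
                  branch 2.1.1.1.1 (add T, ~Q):
                    × closes — contains both Q and ~Q.
                  branch 2.1.1.1.2 (add ~T, Q):
                    × closes — contains both T and ~T.
              branch 2.1.1.2 (add ~T):
                × closes — contains both T and ~T.
          branch 2.1.2 (add ~T, ~Q):
            × closes — contains both T and ~T.
      branch 2.2 (add ~(((~P -> P) -> ~R) | R)):
        ~(((~P -> P) -> ~R) | R): α-rule — add ~((~P -> P) -> ~R), ~R.
        ~((~P -> P) -> ~R): α-rule — add (~P -> P), ~~R.
        × closes — contains both R and ~R.
All 7 branches close.
Every branch closed, so the negation is unsatisfiable and the formula is valid.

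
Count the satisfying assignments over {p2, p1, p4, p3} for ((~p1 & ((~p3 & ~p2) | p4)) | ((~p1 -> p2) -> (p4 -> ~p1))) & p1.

Initial set: {T (((~p1 & ((~p3 & ~p2) | p4)) | ((~p1 -> p2) -> (p4 -> ~p1))) & p1)}.
T (((~p1 & ((~p3 & ~p2) | p4)) | ((~p1 -> p2) -> (p4 -> ~p1))) & p1): α-rule — add T ((~p1 & ((~p3 & ~p2) | p4)) | ((~p1 -> p2) -> (p4 -> ~p1))), T p1.
T ((~p1 & ((~p3 & ~p2) | p4)) | ((~p1 -> p2) -> (p4 -> ~p1))): β-rule — branch into T (~p1 & ((~p3 & ~p2) | p4))  //  T ((~p1 -> p2) -> (p4 -> ~p1)).
  branch 1 (add T (~p1 & ((~p3 & ~p2) | p4))):
    T (~p1 & ((~p3 & ~p2) | p4)): α-rule — add T ~p1, T ((~p3 & ~p2) | p4).
    × closes — contains both p1 and ~p1.
  branch 2 (add T ((~p1 -> p2) -> (p4 -> ~p1))):
    T ((~p1 -> p2) -> (p4 -> ~p1)): β-rule — branch into F (~p1 -> p2)  //  T (p4 -> ~p1).
      branch 2.1 (add F (~p1 -> p2)):
        F (~p1 -> p2): α-rule — add T ~p1, F p2.
        × closes — contains both p1 and ~p1.
      branch 2.2 (add T (p4 -> ~p1)):
        T (p4 -> ~p1): β-rule — branch into F p4  //  T ~p1.
          branch 2.2.1 (add F p4):
            ○ open, literals {p1=true, p4=false}.
          branch 2.2.2 (add T ~p1):
            × closes — contains both p1 and ~p1.
3 branches closed, 1 open.
Each open branch fixes some atoms; the unmentioned ones are free. Counting distinct full assignments: branch {p1=true, p4=false} (p2, p3) contributes 4 new. Total: 4.

4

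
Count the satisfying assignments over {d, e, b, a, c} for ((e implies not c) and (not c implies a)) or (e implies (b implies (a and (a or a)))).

Initial set: {(((e implies not c) and (not c implies a)) or (e implies (b implies (a and (a or a)))))}.
(((e implies not c) and (not c implies a)) or (e implies (b implies (a and (a or a))))): β-rule — branch into ((e implies not c) and (not c implies a))  //  (e implies (b implies (a and (a or a)))).
  branch 1 (add ((e implies not c) and (not c implies a))):
    ((e implies not c) and (not c implies a)): α-rule — add (e implies not c), (not c implies a).
    (e implies not c): β-rule — branch into not e  //  not c.
      branch 1.1 (add not e):
        (not c implies a): β-rule — branch into not not c  //  a.
          branch 1.1.1 (add not not c):
            ○ open, literals {c=1, e=0}.
          branch 1.1.2 (add a):
            ○ open, literals {a=1, e=0}.
      branch 1.2 (add not c):
        (not c implies a): β-rule — branch into not not c  //  a.
          branch 1.2.1 (add not not c):
            × closes — contains both c and not c.
          branch 1.2.2 (add a):
            ○ open, literals {a=1, c=0}.
  branch 2 (add (e implies (b implies (a and (a or a))))):
    (e implies (b implies (a and (a or a)))): β-rule — branch into not e  //  (b implies (a and (a or a))).
      branch 2.1 (add not e):
        ○ open, literals {e=0}.
      branch 2.2 (add (b implies (a and (a or a)))):
        (b implies (a and (a or a))): β-rule — branch into not b  //  (a and (a or a)).
          branch 2.2.1 (add not b):
            ○ open, literals {b=0}.
          branch 2.2.2 (add (a and (a or a))):
            (a and (a or a)): α-rule — add a, (a or a).
            (a or a): β-rule — branch into a  //  a.
              branch 2.2.2.1 (add a):
                ○ open, literals {a=1}.
              branch 2.2.2.2 (add a):
                ○ open, literals {a=1}.
1 branch closed, 7 open.
Each open branch fixes some atoms; the unmentioned ones are free. Counting distinct full assignments: branch {c=1, e=0} (d, b, a) contributes 8 new; branch {a=1, e=0} (d, b, c) contributes 4 new; branch {a=1, c=0} (d, e, b) contributes 4 new; branch {e=0} (d, b, a, c) contributes 4 new; branch {b=0} (d, e, a, c) contributes 6 new; branch {a=1} (d, e, b, c) contributes 2 new; branch {a=1} (d, e, b, c) contributes 0 new. Total: 28.

28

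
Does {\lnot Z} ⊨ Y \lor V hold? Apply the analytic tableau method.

No

Initial set: {\lnot Z; \lnot (Y \lor V)}.
\lnot (Y \lor V): α-rule — add \lnot Y, \lnot V.
○ open, literals {V=false, Y=false, Z=false}.
0 branches closed, 1 open.
An open branch gives a countermodel: V=false, Y=false, Z=false (unmentioned atoms arbitrary); the premises hold there but the conclusion fails.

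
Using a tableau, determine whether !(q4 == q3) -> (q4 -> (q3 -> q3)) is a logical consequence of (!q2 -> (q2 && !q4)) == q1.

Initial set: {((!q2 -> (q2 && !q4)) == q1); !(!(q4 == q3) -> (q4 -> (q3 -> q3)))}.
!(!(q4 == q3) -> (q4 -> (q3 -> q3))): α-rule — add !(q4 == q3), !(q4 -> (q3 -> q3)).
!(q4 -> (q3 -> q3)): α-rule — add q4, !(q3 -> q3).
!(q3 -> q3): α-rule — add q3, !q3.
× closes — contains both q3 and !q3.
All 1 branch closes.
Every branch closed, so the premises entail the conclusion.

Yes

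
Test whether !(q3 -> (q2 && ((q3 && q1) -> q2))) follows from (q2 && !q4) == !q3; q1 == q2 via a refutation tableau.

No

Initial set: {((q2 && !q4) == !q3); (q1 == q2); !!(q3 -> (q2 && ((q3 && q1) -> q2)))}.
((q2 && !q4) == !q3): β-rule — branch into (q2 && !q4), !q3  //  !(q2 && !q4), !!q3.
  branch 1 (add (q2 && !q4), !q3):
    (q2 && !q4): α-rule — add q2, !q4.
    (q1 == q2): β-rule — branch into q1, q2  //  !q1, !q2.
      branch 1.1 (add q1, q2):
        !!(q3 -> (q2 && ((q3 && q1) -> q2))): β-rule — branch into !q3  //  (q2 && ((q3 && q1) -> q2)).
          branch 1.1.1 (add !q3):
            ○ open, literals {q1=T, q2=T, q3=F, q4=F}.
          branch 1.1.2 (add (q2 && ((q3 && q1) -> q2))):
            (q2 && ((q3 && q1) -> q2)): α-rule — add q2, ((q3 && q1) -> q2).
            ((q3 && q1) -> q2): β-rule — branch into !(q3 && q1)  //  q2.
              branch 1.1.2.1 (add !(q3 && q1)):
                !(q3 && q1): β-rule — branch into !q3  //  !q1.
                  branch 1.1.2.1.1 (add !q3):
                    ○ open, literals {q1=T, q2=T, q3=F, q4=F}.
                  branch 1.1.2.1.2 (add !q1):
                    × closes — contains both q1 and !q1.
              branch 1.1.2.2 (add q2):
                ○ open, literals {q1=T, q2=T, q3=F, q4=F}.
      branch 1.2 (add !q1, !q2):
        × closes — contains both q2 and !q2.
  branch 2 (add !(q2 && !q4), !!q3):
    (q1 == q2): β-rule — branch into q1, q2  //  !q1, !q2.
      branch 2.1 (add q1, q2):
        !!(q3 -> (q2 && ((q3 && q1) -> q2))): β-rule — branch into !q3  //  (q2 && ((q3 && q1) -> q2)).
          branch 2.1.1 (add !q3):
            × closes — contains both q3 and !q3.
          branch 2.1.2 (add (q2 && ((q3 && q1) -> q2))):
            (q2 && ((q3 && q1) -> q2)): α-rule — add q2, ((q3 && q1) -> q2).
            !(q2 && !q4): β-rule — branch into !q2  //  !!q4.
              branch 2.1.2.1 (add !q2):
                × closes — contains both q2 and !q2.
              branch 2.1.2.2 (add !!q4):
                ((q3 && q1) -> q2): β-rule — branch into !(q3 && q1)  //  q2.
                  branch 2.1.2.2.1 (add !(q3 && q1)):
                    !(q3 && q1): β-rule — branch into !q3  //  !q1.
                      branch 2.1.2.2.1.1 (add !q3):
                        × closes — contains both q3 and !q3.
                      branch 2.1.2.2.1.2 (add !q1):
                        × closes — contains both q1 and !q1.
                  branch 2.1.2.2.2 (add q2):
                    ○ open, literals {q1=T, q2=T, q3=T, q4=T}.
      branch 2.2 (add !q1, !q2):
        !!(q3 -> (q2 && ((q3 && q1) -> q2))): β-rule — branch into !q3  //  (q2 && ((q3 && q1) -> q2)).
          branch 2.2.1 (add !q3):
            × closes — contains both q3 and !q3.
          branch 2.2.2 (add (q2 && ((q3 && q1) -> q2))):
            (q2 && ((q3 && q1) -> q2)): α-rule — add q2, ((q3 && q1) -> q2).
            × closes — contains both q2 and !q2.
8 branches closed, 4 open.
An open branch gives a countermodel: q1=T, q2=T, q3=F, q4=F (unmentioned atoms arbitrary); the premises hold there but the conclusion fails.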